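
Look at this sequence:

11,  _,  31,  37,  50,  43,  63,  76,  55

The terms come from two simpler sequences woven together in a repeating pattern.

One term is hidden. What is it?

24

Reading positions in blocks of 3 reveals the pattern AAB — 2 tracks woven together.
Subsequence A = 11, ?, 37, 50, 63, 76: arithmetic, step +13.
Subsequence B = 31, 43, 55: arithmetic with common difference +12.
The gap is subsequence A's term 2; the rule gives 24.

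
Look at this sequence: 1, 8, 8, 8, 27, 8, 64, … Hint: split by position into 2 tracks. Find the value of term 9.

125

Positions 1, 3, 5, … form one subsequence and positions 2, 4, 6, … form another.
Track A: 1, 8, 27, 64. Consecutive cubes n³ from n = 1.
Track B: 8, 8, 8. Always 8.
Position 9 → track A, term 5 = 125.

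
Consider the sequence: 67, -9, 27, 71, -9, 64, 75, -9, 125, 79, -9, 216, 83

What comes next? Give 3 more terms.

Read the sequence 3 terms at a time; column i is its own pattern.
Stream A: 67, 71, 75, 79, 83 — linear: a_n = 63 + 4·n.
Stream B: -9, -9, -9, -9 — always -9.
Stream C: 27, 64, 125, 216 — consecutive cubes n³ from n = 3.
Position 14 → stream B, term 5 = -9.
Position 15 falls in stream C as its term 5, giving 343.
Term 16 comes from stream A (its 6th entry): 87.

-9, 343, 87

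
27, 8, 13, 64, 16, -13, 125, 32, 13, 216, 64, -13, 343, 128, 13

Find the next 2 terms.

Split by position mod 3: positions 1, 4, 7, … form one track, and each other residue class forms its own.
Track A is 27, 64, 125, 216, 343, which is consecutive cubes n³ from n = 3.
Track B is 8, 16, 32, 64, 128, which is successive powers of 2.
Track C is 13, -13, 13, -13, 13, which is alternating ±13.
The 16th slot belongs to track A; its 6th term is 512.
Position 17 → track B, term 6 = 256.

512, 256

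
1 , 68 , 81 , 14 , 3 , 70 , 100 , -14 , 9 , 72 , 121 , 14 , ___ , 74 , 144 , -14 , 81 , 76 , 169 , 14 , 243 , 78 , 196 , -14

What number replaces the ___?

Read the sequence 4 terms at a time; column i is its own pattern.
Stream A = 1, 3, 9, ?, 81, 243: powers 3^0, 3^1, 3^2, ….
Stream B = 68, 70, 72, 74, 76, 78: arithmetic with common difference +2.
Stream C = 81, 100, 121, 144, 169, 196: perfect squares starting at 9².
Stream D = 14, -14, 14, -14, 14, -14: oscillating between 14 and -14.
The gap is stream A's term 4; the rule gives 27.

27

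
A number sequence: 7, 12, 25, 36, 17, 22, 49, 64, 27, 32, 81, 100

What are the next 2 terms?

Reading positions in blocks of 4 reveals the pattern AABB — 2 tracks woven together.
Track A = 7, 12, 17, 22, 27, 32: arithmetic with common difference +5.
Track B = 25, 36, 49, 64, 81, 100: the squares 5², 6², 7², ….
Position 13 falls in track A as its term 7, giving 37.
Position 14 → track A, term 8 = 42.

37, 42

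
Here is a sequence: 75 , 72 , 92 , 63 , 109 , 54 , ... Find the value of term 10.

Taking every 2nd term gives 2 separate tracks.
Track A: 75, 92, 109. Linear: a_n = 58 + 17·n.
Track B: 72, 63, 54. Subtracting 9 each time.
Term 10 comes from track B (its 5th entry): 36.

36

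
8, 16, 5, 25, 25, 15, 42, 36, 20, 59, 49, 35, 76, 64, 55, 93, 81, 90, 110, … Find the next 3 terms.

Taking every 3rd term gives 3 separate tracks.
Track A: 8, 25, 42, 59, 76, 93, 110 — arithmetic with common difference +17.
Track B: 16, 25, 36, 49, 64, 81 — the squares 4², 5², 6², ….
Track C: 5, 15, 20, 35, 55, 90 — Fibonacci-style (each term is the sum of the two before it).
The 20th slot belongs to track B; its 7th term is 100.
The 21st slot belongs to track C; its 7th term is 145.
Term 22 comes from track A (its 8th entry): 127.

100, 145, 127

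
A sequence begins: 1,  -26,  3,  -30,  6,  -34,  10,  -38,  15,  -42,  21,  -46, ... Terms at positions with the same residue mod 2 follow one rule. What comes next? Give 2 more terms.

Positions 1, 3, 5, … form one subsequence and positions 2, 4, 6, … form another.
Subsequence A: 1, 3, 6, 10, 15, 21. Triangular numbers n(n+1)/2 for n = 1, 2, ….
Subsequence B: -26, -30, -34, -38, -42, -46. Subtracting 4 each time.
The 13th slot belongs to subsequence A; its 7th term is 28.
The 14th slot belongs to subsequence B; its 7th term is -50.

28, -50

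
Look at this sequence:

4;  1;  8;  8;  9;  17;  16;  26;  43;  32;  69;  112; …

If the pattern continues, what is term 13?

Positions follow the repeating pattern ABB; grouping by letter gives 2 tracks.
Subsequence A: 4, 8, 16, 32. Powers 2^2, 2^3, 2^4, ….
Subsequence B: 1, 8, 9, 17, 26, 43, 69, 112. A Fibonacci-like recurrence a_n = a_{n-1} + a_{n-2}.
The 13th slot belongs to subsequence A; its 5th term is 64.

64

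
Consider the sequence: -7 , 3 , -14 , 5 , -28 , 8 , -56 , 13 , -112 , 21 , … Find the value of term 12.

34

The terms cycle through 2 interleaved subsequences.
Subsequence A: -7, -14, -28, -56, -112 — a geometric progression (common ratio 2).
Subsequence B: 3, 5, 8, 13, 21 — a Fibonacci-like recurrence a_n = a_{n-1} + a_{n-2}.
The 12th slot belongs to subsequence B; its 6th term is 34.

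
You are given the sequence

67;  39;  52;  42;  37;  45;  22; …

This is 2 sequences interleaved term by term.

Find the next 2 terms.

48, 7

Split by position mod 2 into 2 tracks.
Subsequence A = 67, 52, 37, 22: arithmetic with common difference −15.
Subsequence B = 39, 42, 45: adding 3 each time.
Position 8 falls in subsequence B as its term 4, giving 48.
Position 9 falls in subsequence A as its term 5, giving 7.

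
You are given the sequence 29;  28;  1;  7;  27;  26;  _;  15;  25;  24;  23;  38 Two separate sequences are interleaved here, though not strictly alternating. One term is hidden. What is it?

8

Reading positions in blocks of 4 reveals the pattern AABB — 2 tracks woven together.
Track A = 29, 28, 27, 26, 25, 24: arithmetic with common difference −1.
Track B = 1, 7, ?, 15, 23, 38: each term equals the sum of the previous two.
The gap is track B's term 3; the rule gives 8.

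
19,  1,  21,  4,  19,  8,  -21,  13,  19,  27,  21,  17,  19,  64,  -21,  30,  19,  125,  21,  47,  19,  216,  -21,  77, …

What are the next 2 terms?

Taking every 4th term gives 4 separate tracks.
Stream A = 19, 19, 19, 19, 19, 19: always 19.
Stream B = 1, 8, 27, 64, 125, 216: consecutive cubes n³ from n = 1.
Stream C = 21, -21, 21, -21, 21, -21: the oscillation 21·(−1)^(n+1).
Stream D = 4, 13, 17, 30, 47, 77: a Fibonacci-like recurrence a_n = a_{n-1} + a_{n-2}.
Term 25 comes from stream A (its 7th entry): 19.
Term 26 comes from stream B (its 7th entry): 343.

19, 343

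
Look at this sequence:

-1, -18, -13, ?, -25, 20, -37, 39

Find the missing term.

1

The terms cycle through 2 interleaved subsequences.
Track A: -1, -13, -25, -37 (linear: a_n = 11 − 12·n).
Track B: -18, ?, 20, 39 (arithmetic, step +19).
The gap is track B's term 2; the rule gives 1.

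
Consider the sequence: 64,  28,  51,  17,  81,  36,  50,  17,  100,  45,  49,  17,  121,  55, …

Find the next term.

48

Split by position mod 4 into 4 tracks.
Subsequence A: 64, 81, 100, 121 (the squares 8², 9², 10², …).
Subsequence B: 28, 36, 45, 55 (the triangular numbers T_7, T_8, …).
Subsequence C: 51, 50, 49 (arithmetic with common difference −1).
Subsequence D: 17, 17, 17 (the constant sequence 17).
Position 15 → subsequence C, term 4 = 48.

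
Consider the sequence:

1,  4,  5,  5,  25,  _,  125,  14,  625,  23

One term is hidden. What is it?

The terms cycle through 2 interleaved subsequences.
Stream A = 1, 5, 25, 125, 625: powers 5^0, 5^1, 5^2, ….
Stream B = 4, 5, ?, 14, 23: Fibonacci-style (each term is the sum of the two before it).
Filling stream B at index 3 by its rule yields 9.

9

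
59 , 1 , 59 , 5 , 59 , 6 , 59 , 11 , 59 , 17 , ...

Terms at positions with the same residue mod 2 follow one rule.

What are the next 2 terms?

59, 28

Odd-indexed and even-indexed terms follow separate rules.
Stream A: 59, 59, 59, 59, 59. The constant sequence 59.
Stream B: 1, 5, 6, 11, 17. Fibonacci-style (each term is the sum of the two before it).
The 11th slot belongs to stream A; its 6th term is 59.
Term 12 comes from stream B (its 6th entry): 28.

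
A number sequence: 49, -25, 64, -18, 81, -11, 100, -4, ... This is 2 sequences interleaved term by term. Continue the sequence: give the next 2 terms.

Taking every 2nd term gives 2 separate tracks.
Track A: 49, 64, 81, 100 (consecutive squares n² from n = 7).
Track B: -25, -18, -11, -4 (arithmetic, step +7).
Position 9 falls in track A as its term 5, giving 121.
Term 10 comes from track B (its 5th entry): 3.

121, 3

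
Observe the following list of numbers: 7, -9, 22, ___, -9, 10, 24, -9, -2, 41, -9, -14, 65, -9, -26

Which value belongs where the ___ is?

17

Read the sequence 3 terms at a time; column i is its own pattern.
Track A: 7, ?, 24, 41, 65 (Fibonacci-style (each term is the sum of the two before it)).
Track B: -9, -9, -9, -9, -9 (always -9).
Track C: 22, 10, -2, -14, -26 (arithmetic, step −12).
Filling track A at index 2 by its rule yields 17.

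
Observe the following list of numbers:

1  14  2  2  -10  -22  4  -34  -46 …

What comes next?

8

Reading positions in blocks of 3 reveals the pattern ABB — 2 tracks woven together.
Track A is 1, 2, 4, which is powers of 2.
Track B is 14, 2, -10, -22, -34, -46, which is arithmetic, step −12.
The 10th slot belongs to track A; its 4th term is 8.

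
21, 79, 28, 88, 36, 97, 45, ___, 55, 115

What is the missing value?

106

Taking every 2nd term gives 2 separate tracks.
Track A = 21, 28, 36, 45, 55: triangular numbers starting at T_6.
Track B = 79, 88, 97, ?, 115: adding 9 each time.
Track B's pattern makes the blank 106.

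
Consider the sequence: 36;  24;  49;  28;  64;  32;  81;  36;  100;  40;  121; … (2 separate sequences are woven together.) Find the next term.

The terms cycle through 2 interleaved subsequences.
Track A = 36, 49, 64, 81, 100, 121: consecutive squares n² from n = 6.
Track B = 24, 28, 32, 36, 40: arithmetic, step +4.
Position 12 → track B, term 6 = 44.

44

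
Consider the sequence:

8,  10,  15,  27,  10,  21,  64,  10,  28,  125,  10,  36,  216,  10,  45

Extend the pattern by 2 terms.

The terms cycle through 3 interleaved subsequences.
Stream A: 8, 27, 64, 125, 216 (consecutive cubes n³ from n = 2).
Stream B: 10, 10, 10, 10, 10 (constant 10).
Stream C: 15, 21, 28, 36, 45 (the triangular numbers T_5, T_6, …).
Position 16 → stream A, term 6 = 343.
Position 17 falls in stream B as its term 6, giving 10.

343, 10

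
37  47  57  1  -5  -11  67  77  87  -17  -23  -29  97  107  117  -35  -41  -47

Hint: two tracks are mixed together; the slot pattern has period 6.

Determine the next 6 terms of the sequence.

127, 137, 147, -53, -59, -65

Positions follow the repeating pattern AAABBB; grouping by letter gives 2 tracks.
Track A = 37, 47, 57, 67, 77, 87, 97, 107, 117: adding 10 each time.
Track B = 1, -5, -11, -17, -23, -29, -35, -41, -47: arithmetic, step −6.
Position 19 falls in track A as its term 10, giving 127.
The 20th slot belongs to track A; its 11th term is 137.
The 21st slot belongs to track A; its 12th term is 147.
Position 22 → track B, term 10 = -53.
Position 23 falls in track B as its term 11, giving -59.
Position 24 falls in track B as its term 12, giving -65.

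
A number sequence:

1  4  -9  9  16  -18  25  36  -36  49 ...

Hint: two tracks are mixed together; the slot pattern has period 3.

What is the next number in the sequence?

The slot pattern repeats as AAB (period 3), so there are 2 interleaved tracks.
Track A = 1, 4, 9, 16, 25, 36, 49: the squares 1², 2², 3², ….
Track B = -9, -18, -36: geometric, ×2 each step.
Position 11 falls in track A as its term 8, giving 64.

64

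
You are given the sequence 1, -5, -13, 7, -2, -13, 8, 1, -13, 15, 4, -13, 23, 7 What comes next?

Split by position mod 3: positions 1, 4, 7, … form one track, and each other residue class forms its own.
Track A: 1, 7, 8, 15, 23 (Fibonacci-style (each term is the sum of the two before it)).
Track B: -5, -2, 1, 4, 7 (arithmetic with common difference +3).
Track C: -13, -13, -13, -13 (constant -13).
Position 15 falls in track C as its term 5, giving -13.

-13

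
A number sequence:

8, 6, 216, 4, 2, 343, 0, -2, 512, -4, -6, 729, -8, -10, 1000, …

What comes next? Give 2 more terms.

-12, -14

The slot pattern repeats as AAB (period 3), so there are 2 interleaved tracks.
Track A is 8, 6, 4, 2, 0, -2, -4, -6, -8, -10, which is arithmetic, step −2.
Track B is 216, 343, 512, 729, 1000, which is the cubes 6³, 7³, 8³, ….
Term 16 comes from track A (its 11th entry): -12.
Term 17 comes from track A (its 12th entry): -14.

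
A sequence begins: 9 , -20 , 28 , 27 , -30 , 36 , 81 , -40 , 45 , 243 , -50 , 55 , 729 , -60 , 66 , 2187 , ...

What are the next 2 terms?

Read the sequence 3 terms at a time; column i is its own pattern.
Track A = 9, 27, 81, 243, 729, 2187: successive powers of 3.
Track B = -20, -30, -40, -50, -60: linear: a_n = -10 − 10·n.
Track C = 28, 36, 45, 55, 66: triangular numbers starting at T_7.
Position 17 falls in track B as its term 6, giving -70.
Position 18 → track C, term 6 = 78.

-70, 78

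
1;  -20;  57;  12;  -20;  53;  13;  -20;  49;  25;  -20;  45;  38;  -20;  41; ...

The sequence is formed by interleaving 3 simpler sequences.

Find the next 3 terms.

Read the sequence 3 terms at a time; column i is its own pattern.
Track A is 1, 12, 13, 25, 38, which is each term equals the sum of the previous two.
Track B is -20, -20, -20, -20, -20, which is always -20.
Track C is 57, 53, 49, 45, 41, which is subtracting 4 each time.
Position 16 → track A, term 6 = 63.
The 17th slot belongs to track B; its 6th term is -20.
Position 18 → track C, term 6 = 37.

63, -20, 37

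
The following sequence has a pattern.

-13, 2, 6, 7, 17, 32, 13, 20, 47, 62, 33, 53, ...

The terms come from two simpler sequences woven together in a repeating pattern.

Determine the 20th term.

The slot pattern repeats as AABB (period 4), so there are 2 interleaved tracks.
Track A: -13, 2, 17, 32, 47, 62. Arithmetic, step +15.
Track B: 6, 7, 13, 20, 33, 53. Each term equals the sum of the previous two.
The 20th slot belongs to track B; its 10th term is 364.

364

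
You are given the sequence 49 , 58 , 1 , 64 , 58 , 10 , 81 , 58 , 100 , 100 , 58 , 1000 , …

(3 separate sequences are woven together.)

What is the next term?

121

The terms cycle through 3 interleaved subsequences.
Subsequence A: 49, 64, 81, 100 — the squares 7², 8², 9², ….
Subsequence B: 58, 58, 58, 58 — the constant sequence 58.
Subsequence C: 1, 10, 100, 1000 — powers 10^0, 10^1, 10^2, ….
The 13th slot belongs to subsequence A; its 5th term is 121.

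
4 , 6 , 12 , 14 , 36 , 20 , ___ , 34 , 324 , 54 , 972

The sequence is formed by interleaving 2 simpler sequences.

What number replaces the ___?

Taking every 2nd term gives 2 separate tracks.
Track A is 4, 12, 36, ?, 324, 972, which is geometric with ratio 3.
Track B is 6, 14, 20, 34, 54, which is a Fibonacci-like recurrence a_n = a_{n-1} + a_{n-2}.
The gap is track A's term 4; the rule gives 108.

108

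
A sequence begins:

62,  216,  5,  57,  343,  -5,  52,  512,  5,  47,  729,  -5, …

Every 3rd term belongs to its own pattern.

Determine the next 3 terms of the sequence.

Split by position mod 3: positions 1, 4, 7, … form one track, and each other residue class forms its own.
Track A: 62, 57, 52, 47 (subtracting 5 each time).
Track B: 216, 343, 512, 729 (the cubes 6³, 7³, 8³, …).
Track C: 5, -5, 5, -5 (oscillating between 5 and -5).
Position 13 → track A, term 5 = 42.
The 14th slot belongs to track B; its 5th term is 1000.
Term 15 comes from track C (its 5th entry): 5.

42, 1000, 5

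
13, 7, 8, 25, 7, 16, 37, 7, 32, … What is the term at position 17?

7

The terms cycle through 3 interleaved subsequences.
Track A is 13, 25, 37, which is arithmetic with common difference +12.
Track B is 7, 7, 7, which is always 7.
Track C is 8, 16, 32, which is successive powers of 2.
Term 17 comes from track B (its 6th entry): 7.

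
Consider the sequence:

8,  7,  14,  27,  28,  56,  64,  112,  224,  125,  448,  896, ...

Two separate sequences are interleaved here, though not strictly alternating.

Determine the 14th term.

1792

The slot pattern repeats as ABB (period 3), so there are 2 interleaved tracks.
Track A = 8, 27, 64, 125: consecutive cubes n³ from n = 2.
Track B = 7, 14, 28, 56, 112, 224, 448, 896: geometric with ratio 2.
Position 14 → track B, term 9 = 1792.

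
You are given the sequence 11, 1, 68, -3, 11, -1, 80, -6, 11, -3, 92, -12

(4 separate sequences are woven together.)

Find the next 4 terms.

Taking every 4th term gives 4 separate tracks.
Track A is 11, 11, 11, which is the constant sequence 11.
Track B is 1, -1, -3, which is arithmetic, step −2.
Track C is 68, 80, 92, which is adding 12 each time.
Track D is -3, -6, -12, which is geometric with ratio 2.
Position 13 falls in track A as its term 4, giving 11.
Term 14 comes from track B (its 4th entry): -5.
The 15th slot belongs to track C; its 4th term is 104.
The 16th slot belongs to track D; its 4th term is -24.

11, -5, 104, -24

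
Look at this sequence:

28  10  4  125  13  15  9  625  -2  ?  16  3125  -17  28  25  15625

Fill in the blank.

The terms cycle through 4 interleaved subsequences.
Subsequence A: 28, 13, -2, -17. Arithmetic with common difference −15.
Subsequence B: 10, 15, ?, 28. Triangular numbers starting at T_4.
Subsequence C: 4, 9, 16, 25. Consecutive squares n² from n = 2.
Subsequence D: 125, 625, 3125, 15625. Powers 5^3, 5^4, 5^5, ….
So the missing entry in subsequence B is 21.

21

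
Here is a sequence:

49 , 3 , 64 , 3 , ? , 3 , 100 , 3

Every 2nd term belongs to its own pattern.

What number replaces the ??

81

Positions 1, 3, 5, … form one subsequence and positions 2, 4, 6, … form another.
Track A: 49, 64, ?, 100. The squares 7², 8², 9², ….
Track B: 3, 3, 3, 3. The constant sequence 3.
The gap is track A's term 3; the rule gives 81.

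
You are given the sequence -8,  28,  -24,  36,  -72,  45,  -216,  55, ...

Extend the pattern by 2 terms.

-648, 66

Taking every 2nd term gives 2 separate tracks.
Subsequence A: -8, -24, -72, -216 — geometric, ×3 each step.
Subsequence B: 28, 36, 45, 55 — the triangular numbers T_7, T_8, ….
Term 9 comes from subsequence A (its 5th entry): -648.
Position 10 falls in subsequence B as its term 5, giving 66.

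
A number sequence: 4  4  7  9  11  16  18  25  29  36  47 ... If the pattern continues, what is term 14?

64

Taking every 2nd term gives 2 separate tracks.
Stream A: 4, 7, 11, 18, 29, 47 (a Fibonacci-like recurrence a_n = a_{n-1} + a_{n-2}).
Stream B: 4, 9, 16, 25, 36 (perfect squares starting at 2²).
Position 14 falls in stream B as its term 7, giving 64.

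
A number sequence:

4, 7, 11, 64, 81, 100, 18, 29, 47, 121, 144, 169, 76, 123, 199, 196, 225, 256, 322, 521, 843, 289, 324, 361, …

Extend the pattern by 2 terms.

Positions follow the repeating pattern AAABBB; grouping by letter gives 2 tracks.
Stream A is 4, 7, 11, 18, 29, 47, 76, 123, 199, 322, 521, 843, which is each term equals the sum of the previous two.
Stream B is 64, 81, 100, 121, 144, 169, 196, 225, 256, 289, 324, 361, which is consecutive squares n² from n = 8.
Position 25 falls in stream A as its term 13, giving 1364.
Position 26 → stream A, term 14 = 2207.

1364, 2207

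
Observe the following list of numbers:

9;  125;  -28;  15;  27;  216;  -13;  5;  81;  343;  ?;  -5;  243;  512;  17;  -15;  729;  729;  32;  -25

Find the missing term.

2

Split by position mod 4 into 4 tracks.
Track A: 9, 27, 81, 243, 729 (successive powers of 3).
Track B: 125, 216, 343, 512, 729 (perfect cubes starting at 5³).
Track C: -28, -13, ?, 17, 32 (arithmetic, step +15).
Track D: 15, 5, -5, -15, -25 (linear: a_n = 25 − 10·n).
Track C's pattern makes the blank 2.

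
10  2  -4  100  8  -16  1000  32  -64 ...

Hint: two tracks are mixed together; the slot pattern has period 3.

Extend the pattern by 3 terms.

10000, 128, -256

The slot pattern repeats as ABB (period 3), so there are 2 interleaved tracks.
Track A: 10, 100, 1000. Successive powers of 10.
Track B: 2, -4, 8, -16, 32, -64. Geometric with ratio -2.
Term 10 comes from track A (its 4th entry): 10000.
Position 11 → track B, term 7 = 128.
Term 12 comes from track B (its 8th entry): -256.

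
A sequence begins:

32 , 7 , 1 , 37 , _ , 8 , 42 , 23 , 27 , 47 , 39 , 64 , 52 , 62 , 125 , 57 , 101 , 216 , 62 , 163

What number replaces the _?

The terms cycle through 3 interleaved subsequences.
Track A: 32, 37, 42, 47, 52, 57, 62 — linear: a_n = 27 + 5·n.
Track B: 7, ?, 23, 39, 62, 101, 163 — each term equals the sum of the previous two.
Track C: 1, 8, 27, 64, 125, 216 — the cubes 1³, 2³, 3³, ….
The gap is track B's term 2; the rule gives 16.

16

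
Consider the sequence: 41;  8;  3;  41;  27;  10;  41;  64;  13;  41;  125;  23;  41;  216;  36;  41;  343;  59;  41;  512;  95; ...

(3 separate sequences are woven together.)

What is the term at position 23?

The terms cycle through 3 interleaved subsequences.
Stream A: 41, 41, 41, 41, 41, 41, 41. Constant 41.
Stream B: 8, 27, 64, 125, 216, 343, 512. The cubes 2³, 3³, 4³, ….
Stream C: 3, 10, 13, 23, 36, 59, 95. A Fibonacci-like recurrence a_n = a_{n-1} + a_{n-2}.
Position 23 → stream B, term 8 = 729.

729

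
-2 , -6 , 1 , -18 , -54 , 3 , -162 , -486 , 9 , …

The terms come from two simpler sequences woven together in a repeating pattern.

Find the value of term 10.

-1458

Reading positions in blocks of 3 reveals the pattern AAB — 2 tracks woven together.
Track A = -2, -6, -18, -54, -162, -486: a geometric progression (common ratio 3).
Track B = 1, 3, 9: successive powers of 3.
Position 10 → track A, term 7 = -1458.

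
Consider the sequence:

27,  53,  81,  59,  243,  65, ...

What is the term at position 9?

Taking every 2nd term gives 2 separate tracks.
Stream A: 27, 81, 243 (successive powers of 3).
Stream B: 53, 59, 65 (linear: a_n = 47 + 6·n).
Position 9 → stream A, term 5 = 2187.

2187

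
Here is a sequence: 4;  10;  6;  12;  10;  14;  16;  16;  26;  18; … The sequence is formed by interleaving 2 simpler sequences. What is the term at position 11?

42

The terms cycle through 2 interleaved subsequences.
Subsequence A is 4, 6, 10, 16, 26, which is a Fibonacci-like recurrence a_n = a_{n-1} + a_{n-2}.
Subsequence B is 10, 12, 14, 16, 18, which is arithmetic with common difference +2.
Term 11 comes from subsequence A (its 6th entry): 42.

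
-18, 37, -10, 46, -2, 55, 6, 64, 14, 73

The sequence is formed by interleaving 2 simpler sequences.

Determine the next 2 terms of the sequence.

22, 82

Split by position mod 2 into 2 tracks.
Track A: -18, -10, -2, 6, 14 (linear: a_n = -26 + 8·n).
Track B: 37, 46, 55, 64, 73 (arithmetic, step +9).
Position 11 falls in track A as its term 6, giving 22.
Term 12 comes from track B (its 6th entry): 82.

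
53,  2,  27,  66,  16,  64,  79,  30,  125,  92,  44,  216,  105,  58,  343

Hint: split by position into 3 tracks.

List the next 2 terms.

118, 72

Split by position mod 3 into 3 tracks.
Subsequence A is 53, 66, 79, 92, 105, which is arithmetic with common difference +13.
Subsequence B is 2, 16, 30, 44, 58, which is linear: a_n = -12 + 14·n.
Subsequence C is 27, 64, 125, 216, 343, which is perfect cubes starting at 3³.
Position 16 → subsequence A, term 6 = 118.
Position 17 falls in subsequence B as its term 6, giving 72.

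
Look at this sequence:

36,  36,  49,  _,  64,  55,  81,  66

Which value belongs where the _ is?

45

Odd-indexed and even-indexed terms follow separate rules.
Track A is 36, 49, 64, 81, which is perfect squares starting at 6².
Track B is 36, ?, 55, 66, which is triangular numbers n(n+1)/2 for n = 8, 9, ….
Track B's pattern makes the blank 45.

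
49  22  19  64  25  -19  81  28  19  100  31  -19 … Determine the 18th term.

Split by position mod 3: positions 1, 4, 7, … form one track, and each other residue class forms its own.
Stream A: 49, 64, 81, 100. Consecutive squares n² from n = 7.
Stream B: 22, 25, 28, 31. Arithmetic, step +3.
Stream C: 19, -19, 19, -19. The oscillation 19·(−1)^(n+1).
Position 18 → stream C, term 6 = -19.

-19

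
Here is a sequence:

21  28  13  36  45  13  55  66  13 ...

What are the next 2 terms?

78, 91

Reading positions in blocks of 3 reveals the pattern AAB — 2 tracks woven together.
Track A = 21, 28, 36, 45, 55, 66: the triangular numbers T_6, T_7, ….
Track B = 13, 13, 13: constant 13.
Position 10 falls in track A as its term 7, giving 78.
Position 11 falls in track A as its term 8, giving 91.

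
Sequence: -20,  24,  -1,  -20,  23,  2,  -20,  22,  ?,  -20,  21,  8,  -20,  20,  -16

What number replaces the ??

The terms cycle through 3 interleaved subsequences.
Track A is -20, -20, -20, -20, -20, which is constant -20.
Track B is 24, 23, 22, 21, 20, which is linear: a_n = 25 − n.
Track C is -1, 2, ?, 8, -16, which is a geometric progression (common ratio -2).
Filling track C at index 3 by its rule yields -4.

-4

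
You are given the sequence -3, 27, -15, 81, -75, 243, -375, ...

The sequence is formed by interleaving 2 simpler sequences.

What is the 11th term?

Split by position mod 2 into 2 tracks.
Track A: -3, -15, -75, -375. Multiplying by 5 each time.
Track B: 27, 81, 243. Successive powers of 3.
Position 11 falls in track A as its term 6, giving -9375.

-9375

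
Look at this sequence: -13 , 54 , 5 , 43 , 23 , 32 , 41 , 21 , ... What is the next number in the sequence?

59

Positions 1, 3, 5, … form one subsequence and positions 2, 4, 6, … form another.
Stream A: -13, 5, 23, 41 (arithmetic, step +18).
Stream B: 54, 43, 32, 21 (subtracting 11 each time).
Term 9 comes from stream A (its 5th entry): 59.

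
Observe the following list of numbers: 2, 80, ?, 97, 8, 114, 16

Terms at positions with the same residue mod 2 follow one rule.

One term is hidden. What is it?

4

Split by position mod 2 into 2 tracks.
Track A = 2, ?, 8, 16: powers of 2.
Track B = 80, 97, 114: linear: a_n = 63 + 17·n.
The gap is track A's term 2; the rule gives 4.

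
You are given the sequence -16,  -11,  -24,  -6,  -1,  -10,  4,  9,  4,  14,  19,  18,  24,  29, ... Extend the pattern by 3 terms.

32, 34, 39

Reading positions in blocks of 3 reveals the pattern AAB — 2 tracks woven together.
Subsequence A = -16, -11, -6, -1, 4, 9, 14, 19, 24, 29: arithmetic, step +5.
Subsequence B = -24, -10, 4, 18: arithmetic with common difference +14.
Term 15 comes from subsequence B (its 5th entry): 32.
Term 16 comes from subsequence A (its 11th entry): 34.
The 17th slot belongs to subsequence A; its 12th term is 39.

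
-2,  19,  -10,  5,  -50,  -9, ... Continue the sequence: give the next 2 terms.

Positions 1, 3, 5, … form one subsequence and positions 2, 4, 6, … form another.
Track A = -2, -10, -50: geometric with ratio 5.
Track B = 19, 5, -9: subtracting 14 each time.
The 7th slot belongs to track A; its 4th term is -250.
Term 8 comes from track B (its 4th entry): -23.

-250, -23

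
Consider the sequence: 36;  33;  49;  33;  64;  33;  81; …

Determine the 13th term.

144

The terms cycle through 2 interleaved subsequences.
Track A is 36, 49, 64, 81, which is perfect squares starting at 6².
Track B is 33, 33, 33, which is constant 33.
Position 13 → track A, term 7 = 144.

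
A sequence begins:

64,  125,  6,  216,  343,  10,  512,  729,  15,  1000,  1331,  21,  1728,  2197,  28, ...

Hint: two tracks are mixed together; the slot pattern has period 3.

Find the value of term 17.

3375

Reading positions in blocks of 3 reveals the pattern AAB — 2 tracks woven together.
Stream A: 64, 125, 216, 343, 512, 729, 1000, 1331, 1728, 2197. Consecutive cubes n³ from n = 4.
Stream B: 6, 10, 15, 21, 28. The triangular numbers T_3, T_4, ….
The 17th slot belongs to stream A; its 12th term is 3375.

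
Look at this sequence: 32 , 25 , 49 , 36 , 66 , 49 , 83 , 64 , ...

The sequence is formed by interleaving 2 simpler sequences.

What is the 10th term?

81

The terms cycle through 2 interleaved subsequences.
Track A: 32, 49, 66, 83 (adding 17 each time).
Track B: 25, 36, 49, 64 (consecutive squares n² from n = 5).
Position 10 → track B, term 5 = 81.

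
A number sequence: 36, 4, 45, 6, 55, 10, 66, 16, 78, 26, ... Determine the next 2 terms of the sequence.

Positions 1, 3, 5, … form one subsequence and positions 2, 4, 6, … form another.
Subsequence A: 36, 45, 55, 66, 78. The triangular numbers T_8, T_9, ….
Subsequence B: 4, 6, 10, 16, 26. A Fibonacci-like recurrence a_n = a_{n-1} + a_{n-2}.
Position 11 falls in subsequence A as its term 6, giving 91.
The 12th slot belongs to subsequence B; its 6th term is 42.

91, 42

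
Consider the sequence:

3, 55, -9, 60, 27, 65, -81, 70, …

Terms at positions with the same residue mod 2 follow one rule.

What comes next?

Odd-indexed and even-indexed terms follow separate rules.
Track A: 3, -9, 27, -81 — multiplying by -3 each time.
Track B: 55, 60, 65, 70 — adding 5 each time.
Position 9 falls in track A as its term 5, giving 243.

243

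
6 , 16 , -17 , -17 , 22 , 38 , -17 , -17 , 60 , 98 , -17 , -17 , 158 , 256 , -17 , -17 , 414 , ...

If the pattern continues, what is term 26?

4592

Positions follow the repeating pattern AABB; grouping by letter gives 2 tracks.
Subsequence A is 6, 16, 22, 38, 60, 98, 158, 256, 414, which is a Fibonacci-like recurrence a_n = a_{n-1} + a_{n-2}.
Subsequence B is -17, -17, -17, -17, -17, -17, -17, -17, which is always -17.
Position 26 → subsequence A, term 14 = 4592.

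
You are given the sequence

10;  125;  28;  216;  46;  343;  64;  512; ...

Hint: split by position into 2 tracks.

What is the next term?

Positions 1, 3, 5, … form one subsequence and positions 2, 4, 6, … form another.
Subsequence A is 10, 28, 46, 64, which is arithmetic, step +18.
Subsequence B is 125, 216, 343, 512, which is perfect cubes starting at 5³.
Term 9 comes from subsequence A (its 5th entry): 82.

82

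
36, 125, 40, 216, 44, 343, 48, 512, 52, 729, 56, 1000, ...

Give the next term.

60

The terms cycle through 2 interleaved subsequences.
Stream A: 36, 40, 44, 48, 52, 56 — adding 4 each time.
Stream B: 125, 216, 343, 512, 729, 1000 — consecutive cubes n³ from n = 5.
The 13th slot belongs to stream A; its 7th term is 60.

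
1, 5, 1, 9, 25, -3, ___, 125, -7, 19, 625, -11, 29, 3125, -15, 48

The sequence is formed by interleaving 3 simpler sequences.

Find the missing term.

Read the sequence 3 terms at a time; column i is its own pattern.
Subsequence A = 1, 9, ?, 19, 29, 48: a Fibonacci-like recurrence a_n = a_{n-1} + a_{n-2}.
Subsequence B = 5, 25, 125, 625, 3125: powers 5^1, 5^2, 5^3, ….
Subsequence C = 1, -3, -7, -11, -15: subtracting 4 each time.
So the missing entry in subsequence A is 10.

10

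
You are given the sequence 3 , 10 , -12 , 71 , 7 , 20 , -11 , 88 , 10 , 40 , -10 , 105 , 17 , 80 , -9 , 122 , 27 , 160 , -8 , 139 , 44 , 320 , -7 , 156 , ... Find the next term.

Split by position mod 4: positions 1, 5, 9, … form one track, and each other residue class forms its own.
Track A: 3, 7, 10, 17, 27, 44. A Fibonacci-like recurrence a_n = a_{n-1} + a_{n-2}.
Track B: 10, 20, 40, 80, 160, 320. Geometric, ×2 each step.
Track C: -12, -11, -10, -9, -8, -7. Arithmetic with common difference +1.
Track D: 71, 88, 105, 122, 139, 156. Arithmetic, step +17.
Position 25 falls in track A as its term 7, giving 71.

71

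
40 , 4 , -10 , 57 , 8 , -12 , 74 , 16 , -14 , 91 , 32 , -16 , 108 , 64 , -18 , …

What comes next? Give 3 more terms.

Read the sequence 3 terms at a time; column i is its own pattern.
Track A: 40, 57, 74, 91, 108. Arithmetic with common difference +17.
Track B: 4, 8, 16, 32, 64. Successive powers of 2.
Track C: -10, -12, -14, -16, -18. Subtracting 2 each time.
Term 16 comes from track A (its 6th entry): 125.
Position 17 → track B, term 6 = 128.
Position 18 → track C, term 6 = -20.

125, 128, -20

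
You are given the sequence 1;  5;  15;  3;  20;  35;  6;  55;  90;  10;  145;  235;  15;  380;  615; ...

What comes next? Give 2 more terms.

The slot pattern repeats as ABB (period 3), so there are 2 interleaved tracks.
Track A: 1, 3, 6, 10, 15 — triangular numbers n(n+1)/2 for n = 1, 2, ….
Track B: 5, 15, 20, 35, 55, 90, 145, 235, 380, 615 — each term equals the sum of the previous two.
Position 16 falls in track A as its term 6, giving 21.
Position 17 falls in track B as its term 11, giving 995.

21, 995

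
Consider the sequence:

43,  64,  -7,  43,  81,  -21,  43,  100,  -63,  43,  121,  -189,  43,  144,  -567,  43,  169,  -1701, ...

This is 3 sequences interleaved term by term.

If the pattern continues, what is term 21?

The terms cycle through 3 interleaved subsequences.
Track A: 43, 43, 43, 43, 43, 43 — the constant sequence 43.
Track B: 64, 81, 100, 121, 144, 169 — perfect squares starting at 8².
Track C: -7, -21, -63, -189, -567, -1701 — a geometric progression (common ratio 3).
Term 21 comes from track C (its 7th entry): -5103.

-5103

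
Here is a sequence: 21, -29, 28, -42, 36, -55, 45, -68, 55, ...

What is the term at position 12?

Odd-indexed and even-indexed terms follow separate rules.
Track A: 21, 28, 36, 45, 55. Triangular numbers n(n+1)/2 for n = 6, 7, ….
Track B: -29, -42, -55, -68. Subtracting 13 each time.
Position 12 → track B, term 6 = -94.

-94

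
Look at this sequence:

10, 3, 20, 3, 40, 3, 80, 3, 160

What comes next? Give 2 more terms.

Odd-indexed and even-indexed terms follow separate rules.
Subsequence A = 10, 20, 40, 80, 160: geometric with ratio 2.
Subsequence B = 3, 3, 3, 3: the constant sequence 3.
Term 10 comes from subsequence B (its 5th entry): 3.
Term 11 comes from subsequence A (its 6th entry): 320.

3, 320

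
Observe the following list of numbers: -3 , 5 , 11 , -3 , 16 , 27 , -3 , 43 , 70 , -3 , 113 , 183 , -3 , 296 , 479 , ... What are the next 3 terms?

Reading positions in blocks of 3 reveals the pattern ABB — 2 tracks woven together.
Track A = -3, -3, -3, -3, -3: constant -3.
Track B = 5, 11, 16, 27, 43, 70, 113, 183, 296, 479: each term equals the sum of the previous two.
The 16th slot belongs to track A; its 6th term is -3.
Term 17 comes from track B (its 11th entry): 775.
Term 18 comes from track B (its 12th entry): 1254.

-3, 775, 1254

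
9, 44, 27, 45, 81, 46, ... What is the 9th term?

729

Positions 1, 3, 5, … form one subsequence and positions 2, 4, 6, … form another.
Track A: 9, 27, 81 (geometric, ×3 each step).
Track B: 44, 45, 46 (linear: a_n = 43 + n).
Term 9 comes from track A (its 5th entry): 729.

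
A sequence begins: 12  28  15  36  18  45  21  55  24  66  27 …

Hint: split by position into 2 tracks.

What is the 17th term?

Odd-indexed and even-indexed terms follow separate rules.
Subsequence A is 12, 15, 18, 21, 24, 27, which is arithmetic with common difference +3.
Subsequence B is 28, 36, 45, 55, 66, which is the triangular numbers T_7, T_8, ….
Position 17 → subsequence A, term 9 = 36.

36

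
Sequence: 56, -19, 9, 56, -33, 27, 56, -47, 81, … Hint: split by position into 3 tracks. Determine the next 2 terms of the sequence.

56, -61

Split by position mod 3 into 3 tracks.
Track A = 56, 56, 56: always 56.
Track B = -19, -33, -47: linear: a_n = -5 − 14·n.
Track C = 9, 27, 81: powers of 3.
Term 10 comes from track A (its 4th entry): 56.
Position 11 → track B, term 4 = -61.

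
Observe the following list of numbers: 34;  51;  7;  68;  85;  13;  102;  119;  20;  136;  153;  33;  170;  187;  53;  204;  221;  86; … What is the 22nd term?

The slot pattern repeats as AAB (period 3), so there are 2 interleaved tracks.
Subsequence A = 34, 51, 68, 85, 102, 119, 136, 153, 170, 187, 204, 221: linear: a_n = 17 + 17·n.
Subsequence B = 7, 13, 20, 33, 53, 86: a Fibonacci-like recurrence a_n = a_{n-1} + a_{n-2}.
The 22nd slot belongs to subsequence A; its 15th term is 272.

272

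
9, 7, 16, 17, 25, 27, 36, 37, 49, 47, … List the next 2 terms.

64, 57

Split by position mod 2 into 2 tracks.
Stream A = 9, 16, 25, 36, 49: the squares 3², 4², 5², ….
Stream B = 7, 17, 27, 37, 47: linear: a_n = -3 + 10·n.
The 11th slot belongs to stream A; its 6th term is 64.
Position 12 → stream B, term 6 = 57.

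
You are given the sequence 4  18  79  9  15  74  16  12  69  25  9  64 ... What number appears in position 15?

Taking every 3rd term gives 3 separate tracks.
Subsequence A = 4, 9, 16, 25: perfect squares starting at 2².
Subsequence B = 18, 15, 12, 9: arithmetic, step −3.
Subsequence C = 79, 74, 69, 64: arithmetic with common difference −5.
The 15th slot belongs to subsequence C; its 5th term is 59.

59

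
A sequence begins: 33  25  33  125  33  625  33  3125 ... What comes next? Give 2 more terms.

33, 15625

Odd-indexed and even-indexed terms follow separate rules.
Subsequence A = 33, 33, 33, 33: constant 33.
Subsequence B = 25, 125, 625, 3125: powers 5^2, 5^3, 5^4, ….
Position 9 falls in subsequence A as its term 5, giving 33.
The 10th slot belongs to subsequence B; its 5th term is 15625.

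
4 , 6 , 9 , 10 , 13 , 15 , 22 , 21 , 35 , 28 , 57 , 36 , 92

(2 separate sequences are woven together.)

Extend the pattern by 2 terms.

45, 149

Split by position mod 2 into 2 tracks.
Track A: 4, 9, 13, 22, 35, 57, 92 — each term equals the sum of the previous two.
Track B: 6, 10, 15, 21, 28, 36 — triangular numbers n(n+1)/2 for n = 3, 4, ….
Position 14 falls in track B as its term 7, giving 45.
Position 15 falls in track A as its term 8, giving 149.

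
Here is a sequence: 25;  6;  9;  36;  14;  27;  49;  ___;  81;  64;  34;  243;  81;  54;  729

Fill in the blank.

Split by position mod 3 into 3 tracks.
Track A = 25, 36, 49, 64, 81: perfect squares starting at 5².
Track B = 6, 14, ?, 34, 54: a Fibonacci-like recurrence a_n = a_{n-1} + a_{n-2}.
Track C = 9, 27, 81, 243, 729: geometric, ×3 each step.
Filling track B at index 3 by its rule yields 20.

20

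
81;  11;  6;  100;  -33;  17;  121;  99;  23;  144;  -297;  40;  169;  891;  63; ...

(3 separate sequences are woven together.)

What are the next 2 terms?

196, -2673

Split by position mod 3 into 3 tracks.
Track A is 81, 100, 121, 144, 169, which is perfect squares starting at 9².
Track B is 11, -33, 99, -297, 891, which is multiplying by -3 each time.
Track C is 6, 17, 23, 40, 63, which is each term equals the sum of the previous two.
Position 16 falls in track A as its term 6, giving 196.
Term 17 comes from track B (its 6th entry): -2673.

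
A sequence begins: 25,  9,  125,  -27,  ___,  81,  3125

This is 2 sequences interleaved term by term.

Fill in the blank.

Split by position mod 2 into 2 tracks.
Track A: 25, 125, ?, 3125 — powers of 5.
Track B: 9, -27, 81 — geometric with ratio -3.
Filling track A at index 3 by its rule yields 625.

625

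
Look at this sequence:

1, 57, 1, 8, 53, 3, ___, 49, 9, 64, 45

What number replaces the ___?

Split by position mod 3 into 3 tracks.
Track A = 1, 8, ?, 64: perfect cubes starting at 1³.
Track B = 57, 53, 49, 45: arithmetic with common difference −4.
Track C = 1, 3, 9: geometric with ratio 3.
The gap is track A's term 3; the rule gives 27.

27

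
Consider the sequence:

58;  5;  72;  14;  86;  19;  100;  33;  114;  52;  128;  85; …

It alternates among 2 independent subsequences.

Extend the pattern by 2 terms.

142, 137

The terms cycle through 2 interleaved subsequences.
Subsequence A: 58, 72, 86, 100, 114, 128 (arithmetic, step +14).
Subsequence B: 5, 14, 19, 33, 52, 85 (Fibonacci-style (each term is the sum of the two before it)).
Term 13 comes from subsequence A (its 7th entry): 142.
Term 14 comes from subsequence B (its 7th entry): 137.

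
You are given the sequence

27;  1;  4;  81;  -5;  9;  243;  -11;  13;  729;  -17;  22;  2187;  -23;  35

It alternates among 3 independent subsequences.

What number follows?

Read the sequence 3 terms at a time; column i is its own pattern.
Track A: 27, 81, 243, 729, 2187 (successive powers of 3).
Track B: 1, -5, -11, -17, -23 (subtracting 6 each time).
Track C: 4, 9, 13, 22, 35 (each term equals the sum of the previous two).
Position 16 falls in track A as its term 6, giving 6561.

6561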